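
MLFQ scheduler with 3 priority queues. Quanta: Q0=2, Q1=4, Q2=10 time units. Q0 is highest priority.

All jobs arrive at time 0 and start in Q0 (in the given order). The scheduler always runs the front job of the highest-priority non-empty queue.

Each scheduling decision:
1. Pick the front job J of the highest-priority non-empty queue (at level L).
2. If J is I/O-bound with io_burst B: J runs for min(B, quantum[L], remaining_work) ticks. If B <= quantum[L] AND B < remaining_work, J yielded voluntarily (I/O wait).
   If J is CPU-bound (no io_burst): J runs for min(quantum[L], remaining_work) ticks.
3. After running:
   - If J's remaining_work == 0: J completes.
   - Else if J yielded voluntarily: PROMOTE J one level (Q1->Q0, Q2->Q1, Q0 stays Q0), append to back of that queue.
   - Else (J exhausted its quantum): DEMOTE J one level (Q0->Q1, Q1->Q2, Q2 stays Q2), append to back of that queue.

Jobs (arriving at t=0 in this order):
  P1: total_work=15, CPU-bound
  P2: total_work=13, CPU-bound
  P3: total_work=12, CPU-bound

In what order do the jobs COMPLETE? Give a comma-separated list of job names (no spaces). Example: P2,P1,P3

t=0-2: P1@Q0 runs 2, rem=13, quantum used, demote→Q1. Q0=[P2,P3] Q1=[P1] Q2=[]
t=2-4: P2@Q0 runs 2, rem=11, quantum used, demote→Q1. Q0=[P3] Q1=[P1,P2] Q2=[]
t=4-6: P3@Q0 runs 2, rem=10, quantum used, demote→Q1. Q0=[] Q1=[P1,P2,P3] Q2=[]
t=6-10: P1@Q1 runs 4, rem=9, quantum used, demote→Q2. Q0=[] Q1=[P2,P3] Q2=[P1]
t=10-14: P2@Q1 runs 4, rem=7, quantum used, demote→Q2. Q0=[] Q1=[P3] Q2=[P1,P2]
t=14-18: P3@Q1 runs 4, rem=6, quantum used, demote→Q2. Q0=[] Q1=[] Q2=[P1,P2,P3]
t=18-27: P1@Q2 runs 9, rem=0, completes. Q0=[] Q1=[] Q2=[P2,P3]
t=27-34: P2@Q2 runs 7, rem=0, completes. Q0=[] Q1=[] Q2=[P3]
t=34-40: P3@Q2 runs 6, rem=0, completes. Q0=[] Q1=[] Q2=[]

Answer: P1,P2,P3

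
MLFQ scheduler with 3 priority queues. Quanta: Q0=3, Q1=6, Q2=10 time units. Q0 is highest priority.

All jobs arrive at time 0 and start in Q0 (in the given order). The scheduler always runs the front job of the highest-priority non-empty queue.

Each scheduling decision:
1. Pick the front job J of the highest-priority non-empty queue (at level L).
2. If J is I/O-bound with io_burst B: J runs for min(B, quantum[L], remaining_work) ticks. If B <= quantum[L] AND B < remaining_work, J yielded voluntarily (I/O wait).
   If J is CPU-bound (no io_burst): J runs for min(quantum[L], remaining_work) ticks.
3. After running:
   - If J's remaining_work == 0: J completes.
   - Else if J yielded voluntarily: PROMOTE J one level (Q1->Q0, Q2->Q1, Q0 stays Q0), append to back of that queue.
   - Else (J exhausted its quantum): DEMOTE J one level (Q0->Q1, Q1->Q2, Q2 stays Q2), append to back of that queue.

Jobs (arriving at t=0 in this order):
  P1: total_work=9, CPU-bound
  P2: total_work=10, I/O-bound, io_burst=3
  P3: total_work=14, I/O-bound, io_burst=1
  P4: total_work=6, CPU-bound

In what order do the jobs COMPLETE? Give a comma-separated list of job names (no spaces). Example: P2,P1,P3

t=0-3: P1@Q0 runs 3, rem=6, quantum used, demote→Q1. Q0=[P2,P3,P4] Q1=[P1] Q2=[]
t=3-6: P2@Q0 runs 3, rem=7, I/O yield, promote→Q0. Q0=[P3,P4,P2] Q1=[P1] Q2=[]
t=6-7: P3@Q0 runs 1, rem=13, I/O yield, promote→Q0. Q0=[P4,P2,P3] Q1=[P1] Q2=[]
t=7-10: P4@Q0 runs 3, rem=3, quantum used, demote→Q1. Q0=[P2,P3] Q1=[P1,P4] Q2=[]
t=10-13: P2@Q0 runs 3, rem=4, I/O yield, promote→Q0. Q0=[P3,P2] Q1=[P1,P4] Q2=[]
t=13-14: P3@Q0 runs 1, rem=12, I/O yield, promote→Q0. Q0=[P2,P3] Q1=[P1,P4] Q2=[]
t=14-17: P2@Q0 runs 3, rem=1, I/O yield, promote→Q0. Q0=[P3,P2] Q1=[P1,P4] Q2=[]
t=17-18: P3@Q0 runs 1, rem=11, I/O yield, promote→Q0. Q0=[P2,P3] Q1=[P1,P4] Q2=[]
t=18-19: P2@Q0 runs 1, rem=0, completes. Q0=[P3] Q1=[P1,P4] Q2=[]
t=19-20: P3@Q0 runs 1, rem=10, I/O yield, promote→Q0. Q0=[P3] Q1=[P1,P4] Q2=[]
t=20-21: P3@Q0 runs 1, rem=9, I/O yield, promote→Q0. Q0=[P3] Q1=[P1,P4] Q2=[]
t=21-22: P3@Q0 runs 1, rem=8, I/O yield, promote→Q0. Q0=[P3] Q1=[P1,P4] Q2=[]
t=22-23: P3@Q0 runs 1, rem=7, I/O yield, promote→Q0. Q0=[P3] Q1=[P1,P4] Q2=[]
t=23-24: P3@Q0 runs 1, rem=6, I/O yield, promote→Q0. Q0=[P3] Q1=[P1,P4] Q2=[]
t=24-25: P3@Q0 runs 1, rem=5, I/O yield, promote→Q0. Q0=[P3] Q1=[P1,P4] Q2=[]
t=25-26: P3@Q0 runs 1, rem=4, I/O yield, promote→Q0. Q0=[P3] Q1=[P1,P4] Q2=[]
t=26-27: P3@Q0 runs 1, rem=3, I/O yield, promote→Q0. Q0=[P3] Q1=[P1,P4] Q2=[]
t=27-28: P3@Q0 runs 1, rem=2, I/O yield, promote→Q0. Q0=[P3] Q1=[P1,P4] Q2=[]
t=28-29: P3@Q0 runs 1, rem=1, I/O yield, promote→Q0. Q0=[P3] Q1=[P1,P4] Q2=[]
t=29-30: P3@Q0 runs 1, rem=0, completes. Q0=[] Q1=[P1,P4] Q2=[]
t=30-36: P1@Q1 runs 6, rem=0, completes. Q0=[] Q1=[P4] Q2=[]
t=36-39: P4@Q1 runs 3, rem=0, completes. Q0=[] Q1=[] Q2=[]

Answer: P2,P3,P1,P4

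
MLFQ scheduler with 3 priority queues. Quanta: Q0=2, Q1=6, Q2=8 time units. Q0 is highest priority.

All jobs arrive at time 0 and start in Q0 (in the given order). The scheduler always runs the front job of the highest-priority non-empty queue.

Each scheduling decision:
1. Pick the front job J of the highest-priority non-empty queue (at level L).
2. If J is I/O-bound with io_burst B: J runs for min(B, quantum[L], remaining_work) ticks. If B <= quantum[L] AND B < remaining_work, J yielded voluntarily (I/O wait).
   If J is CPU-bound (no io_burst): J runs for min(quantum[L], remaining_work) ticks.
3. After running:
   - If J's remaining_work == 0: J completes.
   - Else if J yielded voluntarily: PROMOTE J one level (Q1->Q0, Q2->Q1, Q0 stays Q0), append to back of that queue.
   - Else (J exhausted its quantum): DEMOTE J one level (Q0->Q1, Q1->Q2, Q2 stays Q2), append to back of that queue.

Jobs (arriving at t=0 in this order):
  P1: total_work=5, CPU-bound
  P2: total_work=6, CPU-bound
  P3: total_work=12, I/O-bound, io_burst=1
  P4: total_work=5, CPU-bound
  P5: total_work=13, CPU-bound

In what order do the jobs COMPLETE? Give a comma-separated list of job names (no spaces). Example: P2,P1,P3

Answer: P3,P1,P2,P4,P5

Derivation:
t=0-2: P1@Q0 runs 2, rem=3, quantum used, demote→Q1. Q0=[P2,P3,P4,P5] Q1=[P1] Q2=[]
t=2-4: P2@Q0 runs 2, rem=4, quantum used, demote→Q1. Q0=[P3,P4,P5] Q1=[P1,P2] Q2=[]
t=4-5: P3@Q0 runs 1, rem=11, I/O yield, promote→Q0. Q0=[P4,P5,P3] Q1=[P1,P2] Q2=[]
t=5-7: P4@Q0 runs 2, rem=3, quantum used, demote→Q1. Q0=[P5,P3] Q1=[P1,P2,P4] Q2=[]
t=7-9: P5@Q0 runs 2, rem=11, quantum used, demote→Q1. Q0=[P3] Q1=[P1,P2,P4,P5] Q2=[]
t=9-10: P3@Q0 runs 1, rem=10, I/O yield, promote→Q0. Q0=[P3] Q1=[P1,P2,P4,P5] Q2=[]
t=10-11: P3@Q0 runs 1, rem=9, I/O yield, promote→Q0. Q0=[P3] Q1=[P1,P2,P4,P5] Q2=[]
t=11-12: P3@Q0 runs 1, rem=8, I/O yield, promote→Q0. Q0=[P3] Q1=[P1,P2,P4,P5] Q2=[]
t=12-13: P3@Q0 runs 1, rem=7, I/O yield, promote→Q0. Q0=[P3] Q1=[P1,P2,P4,P5] Q2=[]
t=13-14: P3@Q0 runs 1, rem=6, I/O yield, promote→Q0. Q0=[P3] Q1=[P1,P2,P4,P5] Q2=[]
t=14-15: P3@Q0 runs 1, rem=5, I/O yield, promote→Q0. Q0=[P3] Q1=[P1,P2,P4,P5] Q2=[]
t=15-16: P3@Q0 runs 1, rem=4, I/O yield, promote→Q0. Q0=[P3] Q1=[P1,P2,P4,P5] Q2=[]
t=16-17: P3@Q0 runs 1, rem=3, I/O yield, promote→Q0. Q0=[P3] Q1=[P1,P2,P4,P5] Q2=[]
t=17-18: P3@Q0 runs 1, rem=2, I/O yield, promote→Q0. Q0=[P3] Q1=[P1,P2,P4,P5] Q2=[]
t=18-19: P3@Q0 runs 1, rem=1, I/O yield, promote→Q0. Q0=[P3] Q1=[P1,P2,P4,P5] Q2=[]
t=19-20: P3@Q0 runs 1, rem=0, completes. Q0=[] Q1=[P1,P2,P4,P5] Q2=[]
t=20-23: P1@Q1 runs 3, rem=0, completes. Q0=[] Q1=[P2,P4,P5] Q2=[]
t=23-27: P2@Q1 runs 4, rem=0, completes. Q0=[] Q1=[P4,P5] Q2=[]
t=27-30: P4@Q1 runs 3, rem=0, completes. Q0=[] Q1=[P5] Q2=[]
t=30-36: P5@Q1 runs 6, rem=5, quantum used, demote→Q2. Q0=[] Q1=[] Q2=[P5]
t=36-41: P5@Q2 runs 5, rem=0, completes. Q0=[] Q1=[] Q2=[]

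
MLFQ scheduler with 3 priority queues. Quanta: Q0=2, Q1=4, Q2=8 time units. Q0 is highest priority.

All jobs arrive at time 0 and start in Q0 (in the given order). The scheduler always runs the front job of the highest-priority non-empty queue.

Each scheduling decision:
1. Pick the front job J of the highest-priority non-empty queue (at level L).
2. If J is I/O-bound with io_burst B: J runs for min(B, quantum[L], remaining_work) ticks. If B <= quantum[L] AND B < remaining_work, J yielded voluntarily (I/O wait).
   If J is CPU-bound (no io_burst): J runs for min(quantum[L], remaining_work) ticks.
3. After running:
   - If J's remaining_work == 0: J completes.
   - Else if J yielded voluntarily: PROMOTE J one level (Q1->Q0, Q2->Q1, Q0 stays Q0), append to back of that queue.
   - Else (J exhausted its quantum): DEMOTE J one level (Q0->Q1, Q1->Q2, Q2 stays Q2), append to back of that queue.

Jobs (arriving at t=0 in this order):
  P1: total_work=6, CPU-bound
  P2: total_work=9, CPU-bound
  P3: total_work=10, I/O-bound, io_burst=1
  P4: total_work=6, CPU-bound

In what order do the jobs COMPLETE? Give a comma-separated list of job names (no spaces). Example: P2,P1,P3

Answer: P3,P1,P4,P2

Derivation:
t=0-2: P1@Q0 runs 2, rem=4, quantum used, demote→Q1. Q0=[P2,P3,P4] Q1=[P1] Q2=[]
t=2-4: P2@Q0 runs 2, rem=7, quantum used, demote→Q1. Q0=[P3,P4] Q1=[P1,P2] Q2=[]
t=4-5: P3@Q0 runs 1, rem=9, I/O yield, promote→Q0. Q0=[P4,P3] Q1=[P1,P2] Q2=[]
t=5-7: P4@Q0 runs 2, rem=4, quantum used, demote→Q1. Q0=[P3] Q1=[P1,P2,P4] Q2=[]
t=7-8: P3@Q0 runs 1, rem=8, I/O yield, promote→Q0. Q0=[P3] Q1=[P1,P2,P4] Q2=[]
t=8-9: P3@Q0 runs 1, rem=7, I/O yield, promote→Q0. Q0=[P3] Q1=[P1,P2,P4] Q2=[]
t=9-10: P3@Q0 runs 1, rem=6, I/O yield, promote→Q0. Q0=[P3] Q1=[P1,P2,P4] Q2=[]
t=10-11: P3@Q0 runs 1, rem=5, I/O yield, promote→Q0. Q0=[P3] Q1=[P1,P2,P4] Q2=[]
t=11-12: P3@Q0 runs 1, rem=4, I/O yield, promote→Q0. Q0=[P3] Q1=[P1,P2,P4] Q2=[]
t=12-13: P3@Q0 runs 1, rem=3, I/O yield, promote→Q0. Q0=[P3] Q1=[P1,P2,P4] Q2=[]
t=13-14: P3@Q0 runs 1, rem=2, I/O yield, promote→Q0. Q0=[P3] Q1=[P1,P2,P4] Q2=[]
t=14-15: P3@Q0 runs 1, rem=1, I/O yield, promote→Q0. Q0=[P3] Q1=[P1,P2,P4] Q2=[]
t=15-16: P3@Q0 runs 1, rem=0, completes. Q0=[] Q1=[P1,P2,P4] Q2=[]
t=16-20: P1@Q1 runs 4, rem=0, completes. Q0=[] Q1=[P2,P4] Q2=[]
t=20-24: P2@Q1 runs 4, rem=3, quantum used, demote→Q2. Q0=[] Q1=[P4] Q2=[P2]
t=24-28: P4@Q1 runs 4, rem=0, completes. Q0=[] Q1=[] Q2=[P2]
t=28-31: P2@Q2 runs 3, rem=0, completes. Q0=[] Q1=[] Q2=[]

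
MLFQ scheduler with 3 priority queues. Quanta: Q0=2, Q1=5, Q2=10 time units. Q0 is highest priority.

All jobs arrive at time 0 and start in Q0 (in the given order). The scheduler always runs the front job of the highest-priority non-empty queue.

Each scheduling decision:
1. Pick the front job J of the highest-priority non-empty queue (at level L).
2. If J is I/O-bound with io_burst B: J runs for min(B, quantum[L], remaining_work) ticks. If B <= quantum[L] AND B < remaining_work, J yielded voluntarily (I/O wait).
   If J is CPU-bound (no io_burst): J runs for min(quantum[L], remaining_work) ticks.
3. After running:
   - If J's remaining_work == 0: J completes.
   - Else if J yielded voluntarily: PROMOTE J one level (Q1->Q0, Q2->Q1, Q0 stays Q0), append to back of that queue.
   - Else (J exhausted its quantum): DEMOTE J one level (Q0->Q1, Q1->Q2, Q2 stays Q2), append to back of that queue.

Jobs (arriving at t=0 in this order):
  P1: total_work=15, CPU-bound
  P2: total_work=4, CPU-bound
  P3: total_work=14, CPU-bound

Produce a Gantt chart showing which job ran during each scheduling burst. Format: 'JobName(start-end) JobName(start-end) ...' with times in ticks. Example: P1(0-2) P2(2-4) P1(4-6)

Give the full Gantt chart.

Answer: P1(0-2) P2(2-4) P3(4-6) P1(6-11) P2(11-13) P3(13-18) P1(18-26) P3(26-33)

Derivation:
t=0-2: P1@Q0 runs 2, rem=13, quantum used, demote→Q1. Q0=[P2,P3] Q1=[P1] Q2=[]
t=2-4: P2@Q0 runs 2, rem=2, quantum used, demote→Q1. Q0=[P3] Q1=[P1,P2] Q2=[]
t=4-6: P3@Q0 runs 2, rem=12, quantum used, demote→Q1. Q0=[] Q1=[P1,P2,P3] Q2=[]
t=6-11: P1@Q1 runs 5, rem=8, quantum used, demote→Q2. Q0=[] Q1=[P2,P3] Q2=[P1]
t=11-13: P2@Q1 runs 2, rem=0, completes. Q0=[] Q1=[P3] Q2=[P1]
t=13-18: P3@Q1 runs 5, rem=7, quantum used, demote→Q2. Q0=[] Q1=[] Q2=[P1,P3]
t=18-26: P1@Q2 runs 8, rem=0, completes. Q0=[] Q1=[] Q2=[P3]
t=26-33: P3@Q2 runs 7, rem=0, completes. Q0=[] Q1=[] Q2=[]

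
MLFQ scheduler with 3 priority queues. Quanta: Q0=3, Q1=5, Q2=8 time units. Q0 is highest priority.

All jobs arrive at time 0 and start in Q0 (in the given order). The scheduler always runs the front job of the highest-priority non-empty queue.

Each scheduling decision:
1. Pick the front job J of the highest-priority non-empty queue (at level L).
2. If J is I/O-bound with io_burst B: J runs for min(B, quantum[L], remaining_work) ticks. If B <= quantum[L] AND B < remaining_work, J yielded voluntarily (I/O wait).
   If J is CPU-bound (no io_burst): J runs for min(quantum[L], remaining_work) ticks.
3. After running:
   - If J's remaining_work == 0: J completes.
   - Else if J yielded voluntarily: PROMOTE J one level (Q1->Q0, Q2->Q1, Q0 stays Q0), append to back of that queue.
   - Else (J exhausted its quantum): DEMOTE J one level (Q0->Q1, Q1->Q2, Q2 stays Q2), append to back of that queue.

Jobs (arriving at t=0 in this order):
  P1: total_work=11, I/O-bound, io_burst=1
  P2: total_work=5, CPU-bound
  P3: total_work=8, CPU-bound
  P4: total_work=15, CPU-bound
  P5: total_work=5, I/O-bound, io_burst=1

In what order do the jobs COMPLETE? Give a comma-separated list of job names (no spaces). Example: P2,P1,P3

Answer: P5,P1,P2,P3,P4

Derivation:
t=0-1: P1@Q0 runs 1, rem=10, I/O yield, promote→Q0. Q0=[P2,P3,P4,P5,P1] Q1=[] Q2=[]
t=1-4: P2@Q0 runs 3, rem=2, quantum used, demote→Q1. Q0=[P3,P4,P5,P1] Q1=[P2] Q2=[]
t=4-7: P3@Q0 runs 3, rem=5, quantum used, demote→Q1. Q0=[P4,P5,P1] Q1=[P2,P3] Q2=[]
t=7-10: P4@Q0 runs 3, rem=12, quantum used, demote→Q1. Q0=[P5,P1] Q1=[P2,P3,P4] Q2=[]
t=10-11: P5@Q0 runs 1, rem=4, I/O yield, promote→Q0. Q0=[P1,P5] Q1=[P2,P3,P4] Q2=[]
t=11-12: P1@Q0 runs 1, rem=9, I/O yield, promote→Q0. Q0=[P5,P1] Q1=[P2,P3,P4] Q2=[]
t=12-13: P5@Q0 runs 1, rem=3, I/O yield, promote→Q0. Q0=[P1,P5] Q1=[P2,P3,P4] Q2=[]
t=13-14: P1@Q0 runs 1, rem=8, I/O yield, promote→Q0. Q0=[P5,P1] Q1=[P2,P3,P4] Q2=[]
t=14-15: P5@Q0 runs 1, rem=2, I/O yield, promote→Q0. Q0=[P1,P5] Q1=[P2,P3,P4] Q2=[]
t=15-16: P1@Q0 runs 1, rem=7, I/O yield, promote→Q0. Q0=[P5,P1] Q1=[P2,P3,P4] Q2=[]
t=16-17: P5@Q0 runs 1, rem=1, I/O yield, promote→Q0. Q0=[P1,P5] Q1=[P2,P3,P4] Q2=[]
t=17-18: P1@Q0 runs 1, rem=6, I/O yield, promote→Q0. Q0=[P5,P1] Q1=[P2,P3,P4] Q2=[]
t=18-19: P5@Q0 runs 1, rem=0, completes. Q0=[P1] Q1=[P2,P3,P4] Q2=[]
t=19-20: P1@Q0 runs 1, rem=5, I/O yield, promote→Q0. Q0=[P1] Q1=[P2,P3,P4] Q2=[]
t=20-21: P1@Q0 runs 1, rem=4, I/O yield, promote→Q0. Q0=[P1] Q1=[P2,P3,P4] Q2=[]
t=21-22: P1@Q0 runs 1, rem=3, I/O yield, promote→Q0. Q0=[P1] Q1=[P2,P3,P4] Q2=[]
t=22-23: P1@Q0 runs 1, rem=2, I/O yield, promote→Q0. Q0=[P1] Q1=[P2,P3,P4] Q2=[]
t=23-24: P1@Q0 runs 1, rem=1, I/O yield, promote→Q0. Q0=[P1] Q1=[P2,P3,P4] Q2=[]
t=24-25: P1@Q0 runs 1, rem=0, completes. Q0=[] Q1=[P2,P3,P4] Q2=[]
t=25-27: P2@Q1 runs 2, rem=0, completes. Q0=[] Q1=[P3,P4] Q2=[]
t=27-32: P3@Q1 runs 5, rem=0, completes. Q0=[] Q1=[P4] Q2=[]
t=32-37: P4@Q1 runs 5, rem=7, quantum used, demote→Q2. Q0=[] Q1=[] Q2=[P4]
t=37-44: P4@Q2 runs 7, rem=0, completes. Q0=[] Q1=[] Q2=[]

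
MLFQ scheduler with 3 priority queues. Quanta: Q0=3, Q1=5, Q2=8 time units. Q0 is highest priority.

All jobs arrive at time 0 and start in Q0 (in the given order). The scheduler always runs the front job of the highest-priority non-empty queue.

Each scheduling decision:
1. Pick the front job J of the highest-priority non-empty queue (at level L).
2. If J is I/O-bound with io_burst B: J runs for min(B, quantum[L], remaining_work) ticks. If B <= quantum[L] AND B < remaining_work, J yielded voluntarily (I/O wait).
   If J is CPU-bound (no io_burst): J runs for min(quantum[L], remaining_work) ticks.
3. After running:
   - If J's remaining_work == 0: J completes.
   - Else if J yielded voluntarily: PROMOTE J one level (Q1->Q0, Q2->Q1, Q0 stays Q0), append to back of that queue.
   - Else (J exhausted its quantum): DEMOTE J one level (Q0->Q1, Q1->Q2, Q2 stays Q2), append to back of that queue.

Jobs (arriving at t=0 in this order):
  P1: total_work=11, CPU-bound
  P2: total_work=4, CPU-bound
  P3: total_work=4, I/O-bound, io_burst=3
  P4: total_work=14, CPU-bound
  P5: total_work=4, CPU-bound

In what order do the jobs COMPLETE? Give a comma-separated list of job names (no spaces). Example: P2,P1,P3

t=0-3: P1@Q0 runs 3, rem=8, quantum used, demote→Q1. Q0=[P2,P3,P4,P5] Q1=[P1] Q2=[]
t=3-6: P2@Q0 runs 3, rem=1, quantum used, demote→Q1. Q0=[P3,P4,P5] Q1=[P1,P2] Q2=[]
t=6-9: P3@Q0 runs 3, rem=1, I/O yield, promote→Q0. Q0=[P4,P5,P3] Q1=[P1,P2] Q2=[]
t=9-12: P4@Q0 runs 3, rem=11, quantum used, demote→Q1. Q0=[P5,P3] Q1=[P1,P2,P4] Q2=[]
t=12-15: P5@Q0 runs 3, rem=1, quantum used, demote→Q1. Q0=[P3] Q1=[P1,P2,P4,P5] Q2=[]
t=15-16: P3@Q0 runs 1, rem=0, completes. Q0=[] Q1=[P1,P2,P4,P5] Q2=[]
t=16-21: P1@Q1 runs 5, rem=3, quantum used, demote→Q2. Q0=[] Q1=[P2,P4,P5] Q2=[P1]
t=21-22: P2@Q1 runs 1, rem=0, completes. Q0=[] Q1=[P4,P5] Q2=[P1]
t=22-27: P4@Q1 runs 5, rem=6, quantum used, demote→Q2. Q0=[] Q1=[P5] Q2=[P1,P4]
t=27-28: P5@Q1 runs 1, rem=0, completes. Q0=[] Q1=[] Q2=[P1,P4]
t=28-31: P1@Q2 runs 3, rem=0, completes. Q0=[] Q1=[] Q2=[P4]
t=31-37: P4@Q2 runs 6, rem=0, completes. Q0=[] Q1=[] Q2=[]

Answer: P3,P2,P5,P1,P4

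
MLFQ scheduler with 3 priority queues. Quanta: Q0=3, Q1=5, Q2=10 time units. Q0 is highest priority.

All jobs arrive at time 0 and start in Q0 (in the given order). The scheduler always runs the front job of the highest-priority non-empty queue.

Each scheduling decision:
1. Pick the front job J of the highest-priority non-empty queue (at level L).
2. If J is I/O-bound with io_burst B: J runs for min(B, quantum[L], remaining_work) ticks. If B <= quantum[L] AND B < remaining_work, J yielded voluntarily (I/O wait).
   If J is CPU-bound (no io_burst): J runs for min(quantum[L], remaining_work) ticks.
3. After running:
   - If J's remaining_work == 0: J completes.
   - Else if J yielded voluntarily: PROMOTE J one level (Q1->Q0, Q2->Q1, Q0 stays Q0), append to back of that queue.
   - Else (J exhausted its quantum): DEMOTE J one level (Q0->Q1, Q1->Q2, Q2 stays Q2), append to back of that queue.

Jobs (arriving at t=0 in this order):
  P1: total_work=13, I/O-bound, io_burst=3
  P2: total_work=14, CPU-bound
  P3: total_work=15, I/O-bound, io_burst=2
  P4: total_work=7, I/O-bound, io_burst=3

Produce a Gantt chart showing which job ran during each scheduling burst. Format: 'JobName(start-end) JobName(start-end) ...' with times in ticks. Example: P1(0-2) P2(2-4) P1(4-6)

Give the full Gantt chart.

Answer: P1(0-3) P2(3-6) P3(6-8) P4(8-11) P1(11-14) P3(14-16) P4(16-19) P1(19-22) P3(22-24) P4(24-25) P1(25-28) P3(28-30) P1(30-31) P3(31-33) P3(33-35) P3(35-37) P3(37-38) P2(38-43) P2(43-49)

Derivation:
t=0-3: P1@Q0 runs 3, rem=10, I/O yield, promote→Q0. Q0=[P2,P3,P4,P1] Q1=[] Q2=[]
t=3-6: P2@Q0 runs 3, rem=11, quantum used, demote→Q1. Q0=[P3,P4,P1] Q1=[P2] Q2=[]
t=6-8: P3@Q0 runs 2, rem=13, I/O yield, promote→Q0. Q0=[P4,P1,P3] Q1=[P2] Q2=[]
t=8-11: P4@Q0 runs 3, rem=4, I/O yield, promote→Q0. Q0=[P1,P3,P4] Q1=[P2] Q2=[]
t=11-14: P1@Q0 runs 3, rem=7, I/O yield, promote→Q0. Q0=[P3,P4,P1] Q1=[P2] Q2=[]
t=14-16: P3@Q0 runs 2, rem=11, I/O yield, promote→Q0. Q0=[P4,P1,P3] Q1=[P2] Q2=[]
t=16-19: P4@Q0 runs 3, rem=1, I/O yield, promote→Q0. Q0=[P1,P3,P4] Q1=[P2] Q2=[]
t=19-22: P1@Q0 runs 3, rem=4, I/O yield, promote→Q0. Q0=[P3,P4,P1] Q1=[P2] Q2=[]
t=22-24: P3@Q0 runs 2, rem=9, I/O yield, promote→Q0. Q0=[P4,P1,P3] Q1=[P2] Q2=[]
t=24-25: P4@Q0 runs 1, rem=0, completes. Q0=[P1,P3] Q1=[P2] Q2=[]
t=25-28: P1@Q0 runs 3, rem=1, I/O yield, promote→Q0. Q0=[P3,P1] Q1=[P2] Q2=[]
t=28-30: P3@Q0 runs 2, rem=7, I/O yield, promote→Q0. Q0=[P1,P3] Q1=[P2] Q2=[]
t=30-31: P1@Q0 runs 1, rem=0, completes. Q0=[P3] Q1=[P2] Q2=[]
t=31-33: P3@Q0 runs 2, rem=5, I/O yield, promote→Q0. Q0=[P3] Q1=[P2] Q2=[]
t=33-35: P3@Q0 runs 2, rem=3, I/O yield, promote→Q0. Q0=[P3] Q1=[P2] Q2=[]
t=35-37: P3@Q0 runs 2, rem=1, I/O yield, promote→Q0. Q0=[P3] Q1=[P2] Q2=[]
t=37-38: P3@Q0 runs 1, rem=0, completes. Q0=[] Q1=[P2] Q2=[]
t=38-43: P2@Q1 runs 5, rem=6, quantum used, demote→Q2. Q0=[] Q1=[] Q2=[P2]
t=43-49: P2@Q2 runs 6, rem=0, completes. Q0=[] Q1=[] Q2=[]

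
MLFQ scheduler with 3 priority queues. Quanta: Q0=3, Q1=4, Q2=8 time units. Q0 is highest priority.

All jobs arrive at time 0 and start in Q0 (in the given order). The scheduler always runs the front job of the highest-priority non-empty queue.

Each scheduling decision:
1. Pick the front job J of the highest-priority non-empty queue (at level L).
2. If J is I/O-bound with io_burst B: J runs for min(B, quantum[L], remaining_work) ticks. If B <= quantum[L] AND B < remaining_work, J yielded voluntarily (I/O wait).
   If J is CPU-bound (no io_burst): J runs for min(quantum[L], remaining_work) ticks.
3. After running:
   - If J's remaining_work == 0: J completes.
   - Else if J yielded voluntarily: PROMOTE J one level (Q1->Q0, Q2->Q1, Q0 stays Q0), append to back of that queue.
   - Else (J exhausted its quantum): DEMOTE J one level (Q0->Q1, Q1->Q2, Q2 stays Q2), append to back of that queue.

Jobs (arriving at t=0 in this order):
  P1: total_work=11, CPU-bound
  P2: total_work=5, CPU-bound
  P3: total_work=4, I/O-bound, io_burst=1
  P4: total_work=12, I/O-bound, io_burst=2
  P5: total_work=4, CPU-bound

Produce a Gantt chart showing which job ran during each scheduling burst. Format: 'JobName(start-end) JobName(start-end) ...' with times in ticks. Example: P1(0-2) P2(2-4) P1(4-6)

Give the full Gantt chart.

t=0-3: P1@Q0 runs 3, rem=8, quantum used, demote→Q1. Q0=[P2,P3,P4,P5] Q1=[P1] Q2=[]
t=3-6: P2@Q0 runs 3, rem=2, quantum used, demote→Q1. Q0=[P3,P4,P5] Q1=[P1,P2] Q2=[]
t=6-7: P3@Q0 runs 1, rem=3, I/O yield, promote→Q0. Q0=[P4,P5,P3] Q1=[P1,P2] Q2=[]
t=7-9: P4@Q0 runs 2, rem=10, I/O yield, promote→Q0. Q0=[P5,P3,P4] Q1=[P1,P2] Q2=[]
t=9-12: P5@Q0 runs 3, rem=1, quantum used, demote→Q1. Q0=[P3,P4] Q1=[P1,P2,P5] Q2=[]
t=12-13: P3@Q0 runs 1, rem=2, I/O yield, promote→Q0. Q0=[P4,P3] Q1=[P1,P2,P5] Q2=[]
t=13-15: P4@Q0 runs 2, rem=8, I/O yield, promote→Q0. Q0=[P3,P4] Q1=[P1,P2,P5] Q2=[]
t=15-16: P3@Q0 runs 1, rem=1, I/O yield, promote→Q0. Q0=[P4,P3] Q1=[P1,P2,P5] Q2=[]
t=16-18: P4@Q0 runs 2, rem=6, I/O yield, promote→Q0. Q0=[P3,P4] Q1=[P1,P2,P5] Q2=[]
t=18-19: P3@Q0 runs 1, rem=0, completes. Q0=[P4] Q1=[P1,P2,P5] Q2=[]
t=19-21: P4@Q0 runs 2, rem=4, I/O yield, promote→Q0. Q0=[P4] Q1=[P1,P2,P5] Q2=[]
t=21-23: P4@Q0 runs 2, rem=2, I/O yield, promote→Q0. Q0=[P4] Q1=[P1,P2,P5] Q2=[]
t=23-25: P4@Q0 runs 2, rem=0, completes. Q0=[] Q1=[P1,P2,P5] Q2=[]
t=25-29: P1@Q1 runs 4, rem=4, quantum used, demote→Q2. Q0=[] Q1=[P2,P5] Q2=[P1]
t=29-31: P2@Q1 runs 2, rem=0, completes. Q0=[] Q1=[P5] Q2=[P1]
t=31-32: P5@Q1 runs 1, rem=0, completes. Q0=[] Q1=[] Q2=[P1]
t=32-36: P1@Q2 runs 4, rem=0, completes. Q0=[] Q1=[] Q2=[]

Answer: P1(0-3) P2(3-6) P3(6-7) P4(7-9) P5(9-12) P3(12-13) P4(13-15) P3(15-16) P4(16-18) P3(18-19) P4(19-21) P4(21-23) P4(23-25) P1(25-29) P2(29-31) P5(31-32) P1(32-36)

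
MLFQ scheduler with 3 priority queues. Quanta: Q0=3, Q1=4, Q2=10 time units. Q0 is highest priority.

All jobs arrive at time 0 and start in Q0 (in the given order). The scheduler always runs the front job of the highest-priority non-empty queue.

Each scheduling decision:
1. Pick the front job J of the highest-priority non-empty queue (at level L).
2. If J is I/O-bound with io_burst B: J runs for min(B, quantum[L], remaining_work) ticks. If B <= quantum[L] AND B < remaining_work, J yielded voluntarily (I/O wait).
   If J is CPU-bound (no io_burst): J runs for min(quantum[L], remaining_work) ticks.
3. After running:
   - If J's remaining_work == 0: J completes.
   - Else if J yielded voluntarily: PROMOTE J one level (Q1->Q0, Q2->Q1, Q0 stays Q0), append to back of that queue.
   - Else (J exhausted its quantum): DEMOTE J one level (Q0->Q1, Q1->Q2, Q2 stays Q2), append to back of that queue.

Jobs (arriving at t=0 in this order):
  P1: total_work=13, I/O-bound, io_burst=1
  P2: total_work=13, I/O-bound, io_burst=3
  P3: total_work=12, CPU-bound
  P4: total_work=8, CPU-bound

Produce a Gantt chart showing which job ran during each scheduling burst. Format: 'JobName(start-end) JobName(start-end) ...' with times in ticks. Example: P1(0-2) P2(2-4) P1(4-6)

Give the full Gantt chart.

Answer: P1(0-1) P2(1-4) P3(4-7) P4(7-10) P1(10-11) P2(11-14) P1(14-15) P2(15-18) P1(18-19) P2(19-22) P1(22-23) P2(23-24) P1(24-25) P1(25-26) P1(26-27) P1(27-28) P1(28-29) P1(29-30) P1(30-31) P1(31-32) P3(32-36) P4(36-40) P3(40-45) P4(45-46)

Derivation:
t=0-1: P1@Q0 runs 1, rem=12, I/O yield, promote→Q0. Q0=[P2,P3,P4,P1] Q1=[] Q2=[]
t=1-4: P2@Q0 runs 3, rem=10, I/O yield, promote→Q0. Q0=[P3,P4,P1,P2] Q1=[] Q2=[]
t=4-7: P3@Q0 runs 3, rem=9, quantum used, demote→Q1. Q0=[P4,P1,P2] Q1=[P3] Q2=[]
t=7-10: P4@Q0 runs 3, rem=5, quantum used, demote→Q1. Q0=[P1,P2] Q1=[P3,P4] Q2=[]
t=10-11: P1@Q0 runs 1, rem=11, I/O yield, promote→Q0. Q0=[P2,P1] Q1=[P3,P4] Q2=[]
t=11-14: P2@Q0 runs 3, rem=7, I/O yield, promote→Q0. Q0=[P1,P2] Q1=[P3,P4] Q2=[]
t=14-15: P1@Q0 runs 1, rem=10, I/O yield, promote→Q0. Q0=[P2,P1] Q1=[P3,P4] Q2=[]
t=15-18: P2@Q0 runs 3, rem=4, I/O yield, promote→Q0. Q0=[P1,P2] Q1=[P3,P4] Q2=[]
t=18-19: P1@Q0 runs 1, rem=9, I/O yield, promote→Q0. Q0=[P2,P1] Q1=[P3,P4] Q2=[]
t=19-22: P2@Q0 runs 3, rem=1, I/O yield, promote→Q0. Q0=[P1,P2] Q1=[P3,P4] Q2=[]
t=22-23: P1@Q0 runs 1, rem=8, I/O yield, promote→Q0. Q0=[P2,P1] Q1=[P3,P4] Q2=[]
t=23-24: P2@Q0 runs 1, rem=0, completes. Q0=[P1] Q1=[P3,P4] Q2=[]
t=24-25: P1@Q0 runs 1, rem=7, I/O yield, promote→Q0. Q0=[P1] Q1=[P3,P4] Q2=[]
t=25-26: P1@Q0 runs 1, rem=6, I/O yield, promote→Q0. Q0=[P1] Q1=[P3,P4] Q2=[]
t=26-27: P1@Q0 runs 1, rem=5, I/O yield, promote→Q0. Q0=[P1] Q1=[P3,P4] Q2=[]
t=27-28: P1@Q0 runs 1, rem=4, I/O yield, promote→Q0. Q0=[P1] Q1=[P3,P4] Q2=[]
t=28-29: P1@Q0 runs 1, rem=3, I/O yield, promote→Q0. Q0=[P1] Q1=[P3,P4] Q2=[]
t=29-30: P1@Q0 runs 1, rem=2, I/O yield, promote→Q0. Q0=[P1] Q1=[P3,P4] Q2=[]
t=30-31: P1@Q0 runs 1, rem=1, I/O yield, promote→Q0. Q0=[P1] Q1=[P3,P4] Q2=[]
t=31-32: P1@Q0 runs 1, rem=0, completes. Q0=[] Q1=[P3,P4] Q2=[]
t=32-36: P3@Q1 runs 4, rem=5, quantum used, demote→Q2. Q0=[] Q1=[P4] Q2=[P3]
t=36-40: P4@Q1 runs 4, rem=1, quantum used, demote→Q2. Q0=[] Q1=[] Q2=[P3,P4]
t=40-45: P3@Q2 runs 5, rem=0, completes. Q0=[] Q1=[] Q2=[P4]
t=45-46: P4@Q2 runs 1, rem=0, completes. Q0=[] Q1=[] Q2=[]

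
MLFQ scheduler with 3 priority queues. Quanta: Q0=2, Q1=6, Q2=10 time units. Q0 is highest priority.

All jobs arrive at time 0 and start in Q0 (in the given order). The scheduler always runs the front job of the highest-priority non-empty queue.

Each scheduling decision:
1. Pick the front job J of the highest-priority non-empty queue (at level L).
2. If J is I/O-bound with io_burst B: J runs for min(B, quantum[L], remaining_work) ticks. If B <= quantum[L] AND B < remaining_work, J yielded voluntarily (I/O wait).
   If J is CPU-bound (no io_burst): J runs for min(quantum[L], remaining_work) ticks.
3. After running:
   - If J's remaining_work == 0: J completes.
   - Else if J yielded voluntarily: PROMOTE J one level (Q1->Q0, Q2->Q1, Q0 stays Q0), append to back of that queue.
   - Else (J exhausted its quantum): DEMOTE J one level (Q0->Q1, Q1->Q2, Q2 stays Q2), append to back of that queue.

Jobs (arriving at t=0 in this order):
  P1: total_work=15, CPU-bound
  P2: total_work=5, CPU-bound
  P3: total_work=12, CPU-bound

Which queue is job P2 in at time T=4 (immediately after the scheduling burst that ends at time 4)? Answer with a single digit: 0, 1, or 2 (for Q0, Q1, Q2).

Answer: 1

Derivation:
t=0-2: P1@Q0 runs 2, rem=13, quantum used, demote→Q1. Q0=[P2,P3] Q1=[P1] Q2=[]
t=2-4: P2@Q0 runs 2, rem=3, quantum used, demote→Q1. Q0=[P3] Q1=[P1,P2] Q2=[]
t=4-6: P3@Q0 runs 2, rem=10, quantum used, demote→Q1. Q0=[] Q1=[P1,P2,P3] Q2=[]
t=6-12: P1@Q1 runs 6, rem=7, quantum used, demote→Q2. Q0=[] Q1=[P2,P3] Q2=[P1]
t=12-15: P2@Q1 runs 3, rem=0, completes. Q0=[] Q1=[P3] Q2=[P1]
t=15-21: P3@Q1 runs 6, rem=4, quantum used, demote→Q2. Q0=[] Q1=[] Q2=[P1,P3]
t=21-28: P1@Q2 runs 7, rem=0, completes. Q0=[] Q1=[] Q2=[P3]
t=28-32: P3@Q2 runs 4, rem=0, completes. Q0=[] Q1=[] Q2=[]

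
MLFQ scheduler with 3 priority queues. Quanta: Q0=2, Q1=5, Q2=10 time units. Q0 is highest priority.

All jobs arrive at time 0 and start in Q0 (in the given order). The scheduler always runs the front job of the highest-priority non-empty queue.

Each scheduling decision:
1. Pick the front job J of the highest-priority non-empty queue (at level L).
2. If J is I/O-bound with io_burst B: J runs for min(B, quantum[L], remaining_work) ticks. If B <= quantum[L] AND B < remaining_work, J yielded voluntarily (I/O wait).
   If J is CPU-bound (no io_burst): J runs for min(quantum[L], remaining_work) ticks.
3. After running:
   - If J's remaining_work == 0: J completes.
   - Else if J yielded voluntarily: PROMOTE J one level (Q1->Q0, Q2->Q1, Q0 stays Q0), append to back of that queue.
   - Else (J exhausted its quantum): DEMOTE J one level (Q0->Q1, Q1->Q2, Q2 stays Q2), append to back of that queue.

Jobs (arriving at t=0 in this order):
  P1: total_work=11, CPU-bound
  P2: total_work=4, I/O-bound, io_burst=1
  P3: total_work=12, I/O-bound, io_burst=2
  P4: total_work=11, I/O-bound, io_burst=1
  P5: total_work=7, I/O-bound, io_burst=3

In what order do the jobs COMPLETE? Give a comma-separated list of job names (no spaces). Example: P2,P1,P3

t=0-2: P1@Q0 runs 2, rem=9, quantum used, demote→Q1. Q0=[P2,P3,P4,P5] Q1=[P1] Q2=[]
t=2-3: P2@Q0 runs 1, rem=3, I/O yield, promote→Q0. Q0=[P3,P4,P5,P2] Q1=[P1] Q2=[]
t=3-5: P3@Q0 runs 2, rem=10, I/O yield, promote→Q0. Q0=[P4,P5,P2,P3] Q1=[P1] Q2=[]
t=5-6: P4@Q0 runs 1, rem=10, I/O yield, promote→Q0. Q0=[P5,P2,P3,P4] Q1=[P1] Q2=[]
t=6-8: P5@Q0 runs 2, rem=5, quantum used, demote→Q1. Q0=[P2,P3,P4] Q1=[P1,P5] Q2=[]
t=8-9: P2@Q0 runs 1, rem=2, I/O yield, promote→Q0. Q0=[P3,P4,P2] Q1=[P1,P5] Q2=[]
t=9-11: P3@Q0 runs 2, rem=8, I/O yield, promote→Q0. Q0=[P4,P2,P3] Q1=[P1,P5] Q2=[]
t=11-12: P4@Q0 runs 1, rem=9, I/O yield, promote→Q0. Q0=[P2,P3,P4] Q1=[P1,P5] Q2=[]
t=12-13: P2@Q0 runs 1, rem=1, I/O yield, promote→Q0. Q0=[P3,P4,P2] Q1=[P1,P5] Q2=[]
t=13-15: P3@Q0 runs 2, rem=6, I/O yield, promote→Q0. Q0=[P4,P2,P3] Q1=[P1,P5] Q2=[]
t=15-16: P4@Q0 runs 1, rem=8, I/O yield, promote→Q0. Q0=[P2,P3,P4] Q1=[P1,P5] Q2=[]
t=16-17: P2@Q0 runs 1, rem=0, completes. Q0=[P3,P4] Q1=[P1,P5] Q2=[]
t=17-19: P3@Q0 runs 2, rem=4, I/O yield, promote→Q0. Q0=[P4,P3] Q1=[P1,P5] Q2=[]
t=19-20: P4@Q0 runs 1, rem=7, I/O yield, promote→Q0. Q0=[P3,P4] Q1=[P1,P5] Q2=[]
t=20-22: P3@Q0 runs 2, rem=2, I/O yield, promote→Q0. Q0=[P4,P3] Q1=[P1,P5] Q2=[]
t=22-23: P4@Q0 runs 1, rem=6, I/O yield, promote→Q0. Q0=[P3,P4] Q1=[P1,P5] Q2=[]
t=23-25: P3@Q0 runs 2, rem=0, completes. Q0=[P4] Q1=[P1,P5] Q2=[]
t=25-26: P4@Q0 runs 1, rem=5, I/O yield, promote→Q0. Q0=[P4] Q1=[P1,P5] Q2=[]
t=26-27: P4@Q0 runs 1, rem=4, I/O yield, promote→Q0. Q0=[P4] Q1=[P1,P5] Q2=[]
t=27-28: P4@Q0 runs 1, rem=3, I/O yield, promote→Q0. Q0=[P4] Q1=[P1,P5] Q2=[]
t=28-29: P4@Q0 runs 1, rem=2, I/O yield, promote→Q0. Q0=[P4] Q1=[P1,P5] Q2=[]
t=29-30: P4@Q0 runs 1, rem=1, I/O yield, promote→Q0. Q0=[P4] Q1=[P1,P5] Q2=[]
t=30-31: P4@Q0 runs 1, rem=0, completes. Q0=[] Q1=[P1,P5] Q2=[]
t=31-36: P1@Q1 runs 5, rem=4, quantum used, demote→Q2. Q0=[] Q1=[P5] Q2=[P1]
t=36-39: P5@Q1 runs 3, rem=2, I/O yield, promote→Q0. Q0=[P5] Q1=[] Q2=[P1]
t=39-41: P5@Q0 runs 2, rem=0, completes. Q0=[] Q1=[] Q2=[P1]
t=41-45: P1@Q2 runs 4, rem=0, completes. Q0=[] Q1=[] Q2=[]

Answer: P2,P3,P4,P5,P1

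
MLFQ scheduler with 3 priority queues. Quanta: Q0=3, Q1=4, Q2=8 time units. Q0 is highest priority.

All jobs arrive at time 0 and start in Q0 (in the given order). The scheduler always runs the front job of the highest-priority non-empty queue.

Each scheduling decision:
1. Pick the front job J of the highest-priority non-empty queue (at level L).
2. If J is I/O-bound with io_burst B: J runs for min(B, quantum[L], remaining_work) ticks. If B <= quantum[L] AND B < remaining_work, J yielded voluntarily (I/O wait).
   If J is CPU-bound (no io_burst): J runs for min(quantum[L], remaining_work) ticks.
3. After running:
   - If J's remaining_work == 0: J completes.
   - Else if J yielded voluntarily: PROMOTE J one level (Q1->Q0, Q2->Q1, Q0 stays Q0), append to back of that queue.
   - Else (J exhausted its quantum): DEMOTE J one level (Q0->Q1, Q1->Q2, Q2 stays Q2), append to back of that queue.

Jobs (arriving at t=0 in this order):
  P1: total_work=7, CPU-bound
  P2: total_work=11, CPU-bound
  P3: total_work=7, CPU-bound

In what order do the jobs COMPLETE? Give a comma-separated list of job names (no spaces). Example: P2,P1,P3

t=0-3: P1@Q0 runs 3, rem=4, quantum used, demote→Q1. Q0=[P2,P3] Q1=[P1] Q2=[]
t=3-6: P2@Q0 runs 3, rem=8, quantum used, demote→Q1. Q0=[P3] Q1=[P1,P2] Q2=[]
t=6-9: P3@Q0 runs 3, rem=4, quantum used, demote→Q1. Q0=[] Q1=[P1,P2,P3] Q2=[]
t=9-13: P1@Q1 runs 4, rem=0, completes. Q0=[] Q1=[P2,P3] Q2=[]
t=13-17: P2@Q1 runs 4, rem=4, quantum used, demote→Q2. Q0=[] Q1=[P3] Q2=[P2]
t=17-21: P3@Q1 runs 4, rem=0, completes. Q0=[] Q1=[] Q2=[P2]
t=21-25: P2@Q2 runs 4, rem=0, completes. Q0=[] Q1=[] Q2=[]

Answer: P1,P3,P2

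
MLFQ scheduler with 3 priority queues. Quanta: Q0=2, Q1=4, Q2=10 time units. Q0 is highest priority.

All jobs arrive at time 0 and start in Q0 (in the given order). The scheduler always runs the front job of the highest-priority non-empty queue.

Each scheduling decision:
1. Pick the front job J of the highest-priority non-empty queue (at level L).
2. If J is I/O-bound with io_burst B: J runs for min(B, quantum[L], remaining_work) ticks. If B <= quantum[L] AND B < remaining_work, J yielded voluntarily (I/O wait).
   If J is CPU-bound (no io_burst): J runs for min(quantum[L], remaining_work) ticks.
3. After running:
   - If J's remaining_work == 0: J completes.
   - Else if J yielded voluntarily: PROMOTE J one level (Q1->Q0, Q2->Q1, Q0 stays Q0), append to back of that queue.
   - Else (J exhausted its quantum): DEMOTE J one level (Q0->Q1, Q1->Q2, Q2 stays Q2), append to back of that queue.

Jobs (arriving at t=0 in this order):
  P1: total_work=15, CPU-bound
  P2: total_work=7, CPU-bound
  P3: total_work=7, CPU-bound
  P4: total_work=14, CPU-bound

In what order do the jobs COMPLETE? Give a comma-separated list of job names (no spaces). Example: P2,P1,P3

Answer: P1,P2,P3,P4

Derivation:
t=0-2: P1@Q0 runs 2, rem=13, quantum used, demote→Q1. Q0=[P2,P3,P4] Q1=[P1] Q2=[]
t=2-4: P2@Q0 runs 2, rem=5, quantum used, demote→Q1. Q0=[P3,P4] Q1=[P1,P2] Q2=[]
t=4-6: P3@Q0 runs 2, rem=5, quantum used, demote→Q1. Q0=[P4] Q1=[P1,P2,P3] Q2=[]
t=6-8: P4@Q0 runs 2, rem=12, quantum used, demote→Q1. Q0=[] Q1=[P1,P2,P3,P4] Q2=[]
t=8-12: P1@Q1 runs 4, rem=9, quantum used, demote→Q2. Q0=[] Q1=[P2,P3,P4] Q2=[P1]
t=12-16: P2@Q1 runs 4, rem=1, quantum used, demote→Q2. Q0=[] Q1=[P3,P4] Q2=[P1,P2]
t=16-20: P3@Q1 runs 4, rem=1, quantum used, demote→Q2. Q0=[] Q1=[P4] Q2=[P1,P2,P3]
t=20-24: P4@Q1 runs 4, rem=8, quantum used, demote→Q2. Q0=[] Q1=[] Q2=[P1,P2,P3,P4]
t=24-33: P1@Q2 runs 9, rem=0, completes. Q0=[] Q1=[] Q2=[P2,P3,P4]
t=33-34: P2@Q2 runs 1, rem=0, completes. Q0=[] Q1=[] Q2=[P3,P4]
t=34-35: P3@Q2 runs 1, rem=0, completes. Q0=[] Q1=[] Q2=[P4]
t=35-43: P4@Q2 runs 8, rem=0, completes. Q0=[] Q1=[] Q2=[]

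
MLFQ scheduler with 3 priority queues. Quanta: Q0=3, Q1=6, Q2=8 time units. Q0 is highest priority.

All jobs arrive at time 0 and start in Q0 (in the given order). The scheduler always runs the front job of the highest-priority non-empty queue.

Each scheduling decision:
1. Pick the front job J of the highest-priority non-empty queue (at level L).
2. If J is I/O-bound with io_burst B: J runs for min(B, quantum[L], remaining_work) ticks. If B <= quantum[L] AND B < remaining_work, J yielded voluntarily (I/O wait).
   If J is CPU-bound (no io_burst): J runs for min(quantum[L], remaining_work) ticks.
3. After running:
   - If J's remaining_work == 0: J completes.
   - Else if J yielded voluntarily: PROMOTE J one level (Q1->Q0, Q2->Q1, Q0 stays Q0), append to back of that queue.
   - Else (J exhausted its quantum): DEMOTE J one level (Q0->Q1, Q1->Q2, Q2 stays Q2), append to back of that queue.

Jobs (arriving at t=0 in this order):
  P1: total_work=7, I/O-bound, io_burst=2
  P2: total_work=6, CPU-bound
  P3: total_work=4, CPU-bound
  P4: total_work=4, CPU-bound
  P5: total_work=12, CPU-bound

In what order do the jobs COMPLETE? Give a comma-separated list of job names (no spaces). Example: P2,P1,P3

Answer: P1,P2,P3,P4,P5

Derivation:
t=0-2: P1@Q0 runs 2, rem=5, I/O yield, promote→Q0. Q0=[P2,P3,P4,P5,P1] Q1=[] Q2=[]
t=2-5: P2@Q0 runs 3, rem=3, quantum used, demote→Q1. Q0=[P3,P4,P5,P1] Q1=[P2] Q2=[]
t=5-8: P3@Q0 runs 3, rem=1, quantum used, demote→Q1. Q0=[P4,P5,P1] Q1=[P2,P3] Q2=[]
t=8-11: P4@Q0 runs 3, rem=1, quantum used, demote→Q1. Q0=[P5,P1] Q1=[P2,P3,P4] Q2=[]
t=11-14: P5@Q0 runs 3, rem=9, quantum used, demote→Q1. Q0=[P1] Q1=[P2,P3,P4,P5] Q2=[]
t=14-16: P1@Q0 runs 2, rem=3, I/O yield, promote→Q0. Q0=[P1] Q1=[P2,P3,P4,P5] Q2=[]
t=16-18: P1@Q0 runs 2, rem=1, I/O yield, promote→Q0. Q0=[P1] Q1=[P2,P3,P4,P5] Q2=[]
t=18-19: P1@Q0 runs 1, rem=0, completes. Q0=[] Q1=[P2,P3,P4,P5] Q2=[]
t=19-22: P2@Q1 runs 3, rem=0, completes. Q0=[] Q1=[P3,P4,P5] Q2=[]
t=22-23: P3@Q1 runs 1, rem=0, completes. Q0=[] Q1=[P4,P5] Q2=[]
t=23-24: P4@Q1 runs 1, rem=0, completes. Q0=[] Q1=[P5] Q2=[]
t=24-30: P5@Q1 runs 6, rem=3, quantum used, demote→Q2. Q0=[] Q1=[] Q2=[P5]
t=30-33: P5@Q2 runs 3, rem=0, completes. Q0=[] Q1=[] Q2=[]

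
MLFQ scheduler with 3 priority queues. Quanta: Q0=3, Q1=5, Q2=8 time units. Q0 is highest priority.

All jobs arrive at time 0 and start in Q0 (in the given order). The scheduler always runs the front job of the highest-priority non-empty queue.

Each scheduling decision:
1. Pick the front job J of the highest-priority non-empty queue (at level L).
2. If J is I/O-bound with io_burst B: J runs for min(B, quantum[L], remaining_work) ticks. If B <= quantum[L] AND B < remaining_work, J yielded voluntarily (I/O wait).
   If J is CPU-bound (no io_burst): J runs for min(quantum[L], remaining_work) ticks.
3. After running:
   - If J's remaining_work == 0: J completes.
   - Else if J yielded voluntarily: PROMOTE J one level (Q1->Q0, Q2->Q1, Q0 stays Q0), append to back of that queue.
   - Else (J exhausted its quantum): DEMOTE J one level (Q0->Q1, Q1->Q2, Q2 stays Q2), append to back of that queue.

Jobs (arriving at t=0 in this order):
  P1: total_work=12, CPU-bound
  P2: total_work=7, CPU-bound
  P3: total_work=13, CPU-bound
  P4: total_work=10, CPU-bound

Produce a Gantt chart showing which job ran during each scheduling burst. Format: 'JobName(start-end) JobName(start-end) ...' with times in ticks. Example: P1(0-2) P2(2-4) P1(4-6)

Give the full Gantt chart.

t=0-3: P1@Q0 runs 3, rem=9, quantum used, demote→Q1. Q0=[P2,P3,P4] Q1=[P1] Q2=[]
t=3-6: P2@Q0 runs 3, rem=4, quantum used, demote→Q1. Q0=[P3,P4] Q1=[P1,P2] Q2=[]
t=6-9: P3@Q0 runs 3, rem=10, quantum used, demote→Q1. Q0=[P4] Q1=[P1,P2,P3] Q2=[]
t=9-12: P4@Q0 runs 3, rem=7, quantum used, demote→Q1. Q0=[] Q1=[P1,P2,P3,P4] Q2=[]
t=12-17: P1@Q1 runs 5, rem=4, quantum used, demote→Q2. Q0=[] Q1=[P2,P3,P4] Q2=[P1]
t=17-21: P2@Q1 runs 4, rem=0, completes. Q0=[] Q1=[P3,P4] Q2=[P1]
t=21-26: P3@Q1 runs 5, rem=5, quantum used, demote→Q2. Q0=[] Q1=[P4] Q2=[P1,P3]
t=26-31: P4@Q1 runs 5, rem=2, quantum used, demote→Q2. Q0=[] Q1=[] Q2=[P1,P3,P4]
t=31-35: P1@Q2 runs 4, rem=0, completes. Q0=[] Q1=[] Q2=[P3,P4]
t=35-40: P3@Q2 runs 5, rem=0, completes. Q0=[] Q1=[] Q2=[P4]
t=40-42: P4@Q2 runs 2, rem=0, completes. Q0=[] Q1=[] Q2=[]

Answer: P1(0-3) P2(3-6) P3(6-9) P4(9-12) P1(12-17) P2(17-21) P3(21-26) P4(26-31) P1(31-35) P3(35-40) P4(40-42)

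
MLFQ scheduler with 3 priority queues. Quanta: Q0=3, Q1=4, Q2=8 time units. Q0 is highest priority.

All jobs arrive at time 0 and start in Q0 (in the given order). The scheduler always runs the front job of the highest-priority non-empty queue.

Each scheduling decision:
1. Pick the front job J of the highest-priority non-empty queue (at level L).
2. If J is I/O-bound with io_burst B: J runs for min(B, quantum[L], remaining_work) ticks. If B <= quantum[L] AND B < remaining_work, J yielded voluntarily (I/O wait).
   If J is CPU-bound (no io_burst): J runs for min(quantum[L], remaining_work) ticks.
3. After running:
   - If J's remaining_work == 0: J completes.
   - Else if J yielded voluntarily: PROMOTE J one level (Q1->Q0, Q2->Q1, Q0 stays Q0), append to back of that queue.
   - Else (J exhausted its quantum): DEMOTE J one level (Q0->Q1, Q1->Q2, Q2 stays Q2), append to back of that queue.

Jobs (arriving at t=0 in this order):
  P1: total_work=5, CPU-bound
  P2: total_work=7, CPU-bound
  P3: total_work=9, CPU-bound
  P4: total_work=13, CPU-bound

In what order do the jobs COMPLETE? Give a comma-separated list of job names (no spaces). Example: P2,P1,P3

Answer: P1,P2,P3,P4

Derivation:
t=0-3: P1@Q0 runs 3, rem=2, quantum used, demote→Q1. Q0=[P2,P3,P4] Q1=[P1] Q2=[]
t=3-6: P2@Q0 runs 3, rem=4, quantum used, demote→Q1. Q0=[P3,P4] Q1=[P1,P2] Q2=[]
t=6-9: P3@Q0 runs 3, rem=6, quantum used, demote→Q1. Q0=[P4] Q1=[P1,P2,P3] Q2=[]
t=9-12: P4@Q0 runs 3, rem=10, quantum used, demote→Q1. Q0=[] Q1=[P1,P2,P3,P4] Q2=[]
t=12-14: P1@Q1 runs 2, rem=0, completes. Q0=[] Q1=[P2,P3,P4] Q2=[]
t=14-18: P2@Q1 runs 4, rem=0, completes. Q0=[] Q1=[P3,P4] Q2=[]
t=18-22: P3@Q1 runs 4, rem=2, quantum used, demote→Q2. Q0=[] Q1=[P4] Q2=[P3]
t=22-26: P4@Q1 runs 4, rem=6, quantum used, demote→Q2. Q0=[] Q1=[] Q2=[P3,P4]
t=26-28: P3@Q2 runs 2, rem=0, completes. Q0=[] Q1=[] Q2=[P4]
t=28-34: P4@Q2 runs 6, rem=0, completes. Q0=[] Q1=[] Q2=[]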